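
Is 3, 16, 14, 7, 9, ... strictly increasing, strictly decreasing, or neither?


Differences: 13, -2, -7, 2
Difference at position 1 is +13 (> 0) but position 2 is -2 (< 0) — sequence both rises and falls
→ NOT monotonic

Not monotonic


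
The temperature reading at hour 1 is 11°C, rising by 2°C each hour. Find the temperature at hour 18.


aₙ = a₁ + (n-1)d
= 11 + (18-1)×2
= 11 + 34
= 45

a_18 = 45


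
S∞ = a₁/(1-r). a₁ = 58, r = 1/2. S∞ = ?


S∞ = a₁/(1-r) = 58/(1 - 1/2)
= 58/(1/2)
= 116

S∞ = 116


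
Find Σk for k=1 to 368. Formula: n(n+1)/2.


n(n+1)/2 = 368×369/2 = 135792/2 = 67896

Σk = 67896


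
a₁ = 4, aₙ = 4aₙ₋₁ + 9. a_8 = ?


Computing step by step:
a_1 = 4
a_2 = 25
a_3 = 109
a_4 = 445
a_5 = 1789
a_6 = 7165
a_7 = 28669
a_8 = 114685


a_8 = 114685


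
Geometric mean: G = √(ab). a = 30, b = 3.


GM = √(30×3) = √90 = 9.4868

GM = 9.4868


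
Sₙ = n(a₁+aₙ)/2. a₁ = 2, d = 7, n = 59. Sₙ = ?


aₙ = 2 + (59-1)×7 = 408
Sₙ = n(a₁+aₙ)/2 = 59×(2+408)/2
= 59×410/2 = 12095

S_59 = 12095


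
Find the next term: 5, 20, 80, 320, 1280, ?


Pattern: geometric (r=4)
Terms: 5, 20, 80, 320, 1280
Next term = 5120

Next term = 5120


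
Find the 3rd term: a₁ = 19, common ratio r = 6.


aₙ = a₁·r^(n-1)
= 19×6^2
= 19×36
= 684

a_3 = 684


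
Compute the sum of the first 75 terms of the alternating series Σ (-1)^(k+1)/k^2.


S = 1 - 1/4 + 1/9 - 1/16 + 1/25 - 1/36 + 1/49 - 1/64 ± ...
= 0.8226
(Full series converges to +π²/12 ≈ +0.8225)

S_75 = 0.8226


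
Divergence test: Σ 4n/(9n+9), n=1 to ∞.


lim(n→∞) 4n/(9n+9) = 4/9 = 4/9  (divide numerator and denominator by n)
lim aₙ = 4/9 ≠ 0 → series DIVERGES

Diverges (lim aₙ = 4/9 ≠ 0)


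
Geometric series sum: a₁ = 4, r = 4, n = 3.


Sₙ = 4×(4^3 - 1)/(4 - 1)
= 4×(64 - 1)/3
= 4×63/3
= 84

S_3 = 84


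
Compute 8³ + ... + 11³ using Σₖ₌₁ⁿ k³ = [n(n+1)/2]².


Σₖ₌8^11 k³ = [11·12/2]² − [7·8/2]²
= 4356 − 784 = 3572

Σk³ = 3572


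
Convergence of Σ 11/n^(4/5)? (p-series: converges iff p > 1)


p-series test: Σ c/n^p converges if p > 1, diverges if p ≤ 1 (constant c > 0 doesn't affect convergence).
p = 4/5
4/5 ≤ 1 → DIVERGES

Diverges (p = 4/5 ≤ 1)


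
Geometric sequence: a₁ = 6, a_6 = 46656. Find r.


r^(n-1) = aₙ/a₁
r^5 = 46656/6 = 7776
r = 7776^(1/5)
= 6

r = 6


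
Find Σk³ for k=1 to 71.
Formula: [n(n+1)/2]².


n(n+1)/2 = 71×72/2 = 2556
Σk³ = 2556² = 6533136

Σk³ = 6533136


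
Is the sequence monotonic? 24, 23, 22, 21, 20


Differences: -1, -1, -1, -1
All differences < 0 → strictly DECREASING

Monotonically decreasing


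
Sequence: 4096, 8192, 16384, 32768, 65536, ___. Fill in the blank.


Pattern: powers of 2: 2ⁿ
Terms: 4096, 8192, 16384, 32768, 65536
Next term = 131072

Next term = 131072


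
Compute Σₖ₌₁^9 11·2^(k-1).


Sₙ = 11×(2^9 - 1)/(2 - 1)
= 11×(512 - 1)/1
= 11×511/1
= 5621

S_9 = 5621


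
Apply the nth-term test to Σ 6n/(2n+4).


lim(n→∞) 6n/(2n+4) = 6/2 = 3  (divide numerator and denominator by n)
lim aₙ = 3 ≠ 0 → series DIVERGES

Diverges (lim aₙ = 3 ≠ 0)


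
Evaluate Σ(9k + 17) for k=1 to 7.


Σ(9k+17) = 9·Σk + 17·n
= 9·28 + 17·7
= 252 + 119 = 371

Σ = 371


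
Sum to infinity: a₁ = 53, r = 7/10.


S∞ = a₁/(1-r) = 53/(1 - 7/10)
= 53/(3/10)
= 530/3

S∞ = 530/3


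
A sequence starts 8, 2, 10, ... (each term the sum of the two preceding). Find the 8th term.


Computing iteratively: 8, 2, 10, 12, 22, 34, 56, 90
a_8 = 90

a_8 = 90


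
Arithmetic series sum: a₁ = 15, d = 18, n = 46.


aₙ = 15 + (46-1)×18 = 825
Sₙ = n(a₁+aₙ)/2 = 46×(15+825)/2
= 46×840/2 = 19320

S_46 = 19320


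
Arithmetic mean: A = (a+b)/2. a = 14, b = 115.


AM = (14 + 115)/2 = 129/2 = 64.5

AM = 64.5


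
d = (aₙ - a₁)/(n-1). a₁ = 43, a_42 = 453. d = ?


d = (aₙ - a₁)/(n-1)
= (453 - 43)/(42-1)
= 410/41 = 10

d = 10


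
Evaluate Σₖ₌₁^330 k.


n(n+1)/2 = 330×331/2 = 109230/2 = 54615

Σk = 54615


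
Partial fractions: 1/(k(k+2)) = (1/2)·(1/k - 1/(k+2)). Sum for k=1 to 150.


1/(k(k+2)) = (1/2)·(1/k - 1/(k+2)) (partial fractions)
Telescoping: Σ = (1/2)·(1 + 1/2 - 1/151 - 1/152) = 34125/45904

Sum = 34125/45904


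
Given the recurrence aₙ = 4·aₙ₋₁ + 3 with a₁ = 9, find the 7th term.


Computing step by step:
a_1 = 9
a_2 = 39
a_3 = 159
a_4 = 639
a_5 = 2559
a_6 = 10239
a_7 = 40959


a_7 = 40959


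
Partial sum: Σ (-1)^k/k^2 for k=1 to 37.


S = -1 + 1/4 - 1/9 + 1/16 - 1/25 + 1/36 - 1/49 + 1/64 ± ...
= -0.8228
(Full series converges to -π²/12 ≈ -0.8225)

S_37 = -0.8228


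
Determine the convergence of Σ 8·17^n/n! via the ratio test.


aₙ = 8·17^n/n!
a_{n+1}/aₙ = 17^(n+1)/(n+1)! × n!/17^n  (constant 8 cancels)
= 17/(n+1)
L = lim(n→∞) 17/(n+1) = 0
L < 1 → series CONVERGES

Converges (ratio test: L = 0 < 1)


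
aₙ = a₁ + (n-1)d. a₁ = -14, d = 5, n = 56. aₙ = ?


aₙ = a₁ + (n-1)d
= -14 + (56-1)×5
= -14 + 275
= 261

a_56 = 261


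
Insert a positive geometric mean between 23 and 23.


GM = √(23×23) = √529 = 23

GM = 23


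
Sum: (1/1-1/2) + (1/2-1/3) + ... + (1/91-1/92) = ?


Telescoping: adjacent terms cancel.
= 1/1 - 1/92
= 1 - 1/92 = 91/92

Sum = 91/92


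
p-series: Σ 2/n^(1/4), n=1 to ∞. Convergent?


p-series test: Σ c/n^p converges if p > 1, diverges if p ≤ 1 (constant c > 0 doesn't affect convergence).
p = 1/4
1/4 ≤ 1 → DIVERGES

Diverges (p = 1/4 ≤ 1)


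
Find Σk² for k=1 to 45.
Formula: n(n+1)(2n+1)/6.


n = 45
n(n+1)(2n+1)/6 = 45×46×91/6
= 188370/6 = 31395

Σk² = 31395


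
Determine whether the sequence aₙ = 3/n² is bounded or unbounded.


a₁ = 3, a₂ = 3/4, a₃ = 3/9, ...
0 < aₙ ≤ 3 for all n ≥ 1
The sequence IS bounded

Bounded (0 < aₙ ≤ 3)


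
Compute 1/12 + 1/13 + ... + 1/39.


Σₖ₌12^39 1/k = 1/12 + 1/13 + 1/14 + ... + 1/39
= 941627320612529/763275922437600
≈ 1.2337

Sum = 941627320612529/763275922437600 ≈ 1.2337


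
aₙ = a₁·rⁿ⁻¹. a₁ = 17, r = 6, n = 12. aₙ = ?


aₙ = a₁·r^(n-1)
= 17×6^11
= 17×362797056
= 6167549952

a_12 = 6167549952


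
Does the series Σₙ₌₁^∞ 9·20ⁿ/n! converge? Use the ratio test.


aₙ = 9·20^n/n!
a_{n+1}/aₙ = 20^(n+1)/(n+1)! × n!/20^n  (constant 9 cancels)
= 20/(n+1)
L = lim(n→∞) 20/(n+1) = 0
L < 1 → series CONVERGES

Converges (ratio test: L = 0 < 1)


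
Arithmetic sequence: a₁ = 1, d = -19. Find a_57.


aₙ = a₁ + (n-1)d
= 1 + (57-1)×-19
= 1 - 1064
= -1063

a_57 = -1063


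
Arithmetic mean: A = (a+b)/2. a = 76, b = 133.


AM = (76 + 133)/2 = 209/2 = 104.5

AM = 104.5


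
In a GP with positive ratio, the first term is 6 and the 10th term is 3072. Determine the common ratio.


r^(n-1) = aₙ/a₁
r^9 = 3072/6 = 512
r = 512^(1/9)
= 2

r = 2


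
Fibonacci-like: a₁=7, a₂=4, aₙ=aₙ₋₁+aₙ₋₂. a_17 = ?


Computing iteratively: 7, 4, 11, 15, 26, 41, 67, 108, 175, 283, 458, 741, ...
a_17 = 8218

a_17 = 8218


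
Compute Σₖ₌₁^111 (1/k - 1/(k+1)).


Telescoping: adjacent terms cancel.
= 1/1 - 1/112
= 1 - 1/112 = 111/112

Sum = 111/112


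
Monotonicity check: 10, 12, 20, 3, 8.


Differences: 2, 8, -17, 5
Difference at position 1 is +2 (> 0) but position 3 is -17 (< 0) — sequence both rises and falls
→ NOT monotonic

Not monotonic


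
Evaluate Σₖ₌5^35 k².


Σₖ₌5^35 k² = Σₖ₌₁^35 k² − Σₖ₌₁^4 k²
= 35·36·71/6 − 4·5·9/6
= 14910 − 30 = 14880

Σk² = 14880


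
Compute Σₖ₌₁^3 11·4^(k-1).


Sₙ = 11×(4^3 - 1)/(4 - 1)
= 11×(64 - 1)/3
= 11×63/3
= 231

S_3 = 231


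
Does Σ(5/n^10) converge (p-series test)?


p-series test: Σ c/n^p converges if p > 1, diverges if p ≤ 1 (constant c > 0 doesn't affect convergence).
p = 10
10 > 1 → CONVERGES

Converges (p = 10 > 1)


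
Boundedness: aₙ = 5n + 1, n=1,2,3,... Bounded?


aₙ = 5n + 1 → as n→∞, aₙ→∞
No finite upper bound exists
The sequence is UNBOUNDED

Unbounded (aₙ → ∞ as n → ∞)


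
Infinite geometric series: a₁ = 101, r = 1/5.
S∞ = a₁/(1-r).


S∞ = a₁/(1-r) = 101/(1 - 1/5)
= 101/(4/5)
= 505/4

S∞ = 505/4


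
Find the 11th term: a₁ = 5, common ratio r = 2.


aₙ = a₁·r^(n-1)
= 5×2^10
= 5×1024
= 5120

a_11 = 5120


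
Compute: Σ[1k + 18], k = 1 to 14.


Σ(1k+18) = 1·Σk + 18·n
= 1·105 + 18·14
= 105 + 252 = 357

Σ = 357


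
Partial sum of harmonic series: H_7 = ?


H_7 = 1/1 + 1/2 + 1/3 + 1/4 + 1/5 + 1/6 + 1/7
= 363/140
≈ 2.5929

H_7 = 363/140 ≈ 2.5929


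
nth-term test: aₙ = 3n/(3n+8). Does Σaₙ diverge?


lim(n→∞) 3n/(3n+8) = 3/3 = 1  (divide numerator and denominator by n)
lim aₙ = 1 ≠ 0 → series DIVERGES

Diverges (lim aₙ = 1 ≠ 0)


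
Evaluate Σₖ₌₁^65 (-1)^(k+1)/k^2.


S = 1 - 1/4 + 1/9 - 1/16 + 1/25 - 1/36 + 1/49 - 1/64 ± ...
= 0.8226
(Full series converges to +π²/12 ≈ +0.8225)

S_65 = 0.8226


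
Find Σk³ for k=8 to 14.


Σₖ₌8^14 k³ = [14·15/2]² − [7·8/2]²
= 11025 − 784 = 10241

Σk³ = 10241


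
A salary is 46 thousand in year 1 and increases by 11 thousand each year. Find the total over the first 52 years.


aₙ = 46 + (52-1)×11 = 607
Sₙ = n(a₁+aₙ)/2 = 52×(46+607)/2
= 52×653/2 = 16978

S_52 = 16978


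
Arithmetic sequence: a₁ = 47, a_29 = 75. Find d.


d = (aₙ - a₁)/(n-1)
= (75 - 47)/(29-1)
= 28/28 = 1

d = 1


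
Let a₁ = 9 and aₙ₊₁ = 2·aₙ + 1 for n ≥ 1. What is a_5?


Computing step by step:
a_1 = 9
a_2 = 19
a_3 = 39
a_4 = 79
a_5 = 159


a_5 = 159


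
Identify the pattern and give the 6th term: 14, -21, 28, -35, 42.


Pattern: alternating sign, magnitude arithmetic (d=7)
Terms: 14, -21, 28, -35, 42
Next term = -49

Next term = -49


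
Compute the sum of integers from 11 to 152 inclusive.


Σₖ₌11^152 k = Σₖ₌₁^152 k − Σₖ₌₁^10 k
= 152·153/2 − 10·11/2
= 11628 − 55 = 11573

Σk = 11573


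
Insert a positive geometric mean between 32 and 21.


GM = √(32×21) = √672 = 25.923

GM = 25.923


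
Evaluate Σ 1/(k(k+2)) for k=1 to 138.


1/(k(k+2)) = (1/2)·(1/k - 1/(k+2)) (partial fractions)
Telescoping: Σ = (1/2)·(1 + 1/2 - 1/139 - 1/140) = 28911/38920

Sum = 28911/38920


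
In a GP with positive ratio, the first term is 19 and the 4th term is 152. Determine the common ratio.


r^(n-1) = aₙ/a₁
r^3 = 152/19 = 8
r = 8^(1/3)
= 2

r = 2


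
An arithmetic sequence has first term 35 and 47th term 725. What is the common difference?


d = (aₙ - a₁)/(n-1)
= (725 - 35)/(47-1)
= 690/46 = 15

d = 15


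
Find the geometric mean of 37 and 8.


GM = √(37×8) = √296 = 17.2047

GM = 17.2047


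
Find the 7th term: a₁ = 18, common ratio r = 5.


aₙ = a₁·r^(n-1)
= 18×5^6
= 18×15625
= 281250

a_7 = 281250


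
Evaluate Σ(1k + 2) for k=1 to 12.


Σ(1k+2) = 1·Σk + 2·n
= 1·78 + 2·12
= 78 + 24 = 102

Σ = 102


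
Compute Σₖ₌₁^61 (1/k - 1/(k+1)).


Telescoping: adjacent terms cancel.
= 1/1 - 1/62
= 1 - 1/62 = 61/62

Sum = 61/62


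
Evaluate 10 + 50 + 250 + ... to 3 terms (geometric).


Sₙ = 10×(5^3 - 1)/(5 - 1)
= 10×(125 - 1)/4
= 10×124/4
= 310

S_3 = 310


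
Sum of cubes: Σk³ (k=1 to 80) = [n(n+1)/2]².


n(n+1)/2 = 80×81/2 = 3240
Σk³ = 3240² = 10497600

Σk³ = 10497600


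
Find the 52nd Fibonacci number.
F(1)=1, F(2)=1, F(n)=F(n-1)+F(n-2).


Fibonacci sequence: 1, 1, 2, 3, 5, 8, 13, 21, 34, 55, 89, ...
F(52) = 32951280099

F(52) = 32951280099


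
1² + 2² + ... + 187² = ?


n = 187
n(n+1)(2n+1)/6 = 187×188×375/6
= 13183500/6 = 2197250

Σk² = 2197250


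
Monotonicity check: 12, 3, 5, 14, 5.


Differences: -9, 2, 9, -9
Difference at position 2 is +2 (> 0) but position 1 is -9 (< 0) — sequence both rises and falls
→ NOT monotonic

Not monotonic


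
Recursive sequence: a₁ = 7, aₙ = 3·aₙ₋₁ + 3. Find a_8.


Computing step by step:
a_1 = 7
a_2 = 24
a_3 = 75
a_4 = 228
a_5 = 687
a_6 = 2064
a_7 = 6195
a_8 = 18588


a_8 = 18588


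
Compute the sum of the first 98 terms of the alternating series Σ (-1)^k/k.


S = -1 + 1/2 - 1/3 + 1/4 - 1/5 + 1/6 - 1/7 + 1/8 ± ...
= -0.6881
(Full series converges to -ln(2) ≈ -0.6931)

S_98 = -0.6881


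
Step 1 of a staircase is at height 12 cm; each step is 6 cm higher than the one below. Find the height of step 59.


aₙ = a₁ + (n-1)d
= 12 + (59-1)×6
= 12 + 348
= 360

a_59 = 360


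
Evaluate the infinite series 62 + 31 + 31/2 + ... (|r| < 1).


S∞ = a₁/(1-r) = 62/(1 - 1/2)
= 62/(1/2)
= 124

S∞ = 124


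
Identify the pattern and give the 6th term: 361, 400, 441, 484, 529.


Pattern: perfect squares: n²
Terms: 361, 400, 441, 484, 529
Next term = 576

Next term = 576


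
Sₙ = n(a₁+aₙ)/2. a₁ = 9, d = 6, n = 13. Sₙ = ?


aₙ = 9 + (13-1)×6 = 81
Sₙ = n(a₁+aₙ)/2 = 13×(9+81)/2
= 13×90/2 = 585

S_13 = 585


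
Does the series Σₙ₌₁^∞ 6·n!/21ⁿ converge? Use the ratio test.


aₙ = 6·n!/21^n
a_{n+1}/aₙ = (n+1)!/21^(n+1) × 21^n/n!  (constant 6 cancels)
= (n+1)/21
L = lim(n→∞) (n+1)/21 = ∞
L > 1 → series DIVERGES

Diverges (ratio test: L = ∞ > 1)


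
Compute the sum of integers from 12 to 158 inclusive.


Σₖ₌12^158 k = Σₖ₌₁^158 k − Σₖ₌₁^11 k
= 158·159/2 − 11·12/2
= 12561 − 66 = 12495

Σk = 12495


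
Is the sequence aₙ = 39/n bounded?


a₁ = 39, a₂ = 39/2, a₃ = 39/3, ...
0 < aₙ ≤ 39 for all n ≥ 1
Lower bound: 0, Upper bound: 39
The sequence IS bounded

Bounded (0 < aₙ ≤ 39)


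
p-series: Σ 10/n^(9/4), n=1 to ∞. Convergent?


p-series test: Σ c/n^p converges if p > 1, diverges if p ≤ 1 (constant c > 0 doesn't affect convergence).
p = 9/4
9/4 > 1 → CONVERGES

Converges (p = 9/4 > 1)


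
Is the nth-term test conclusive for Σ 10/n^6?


lim(n→∞) 10/n^6 = 0
lim aₙ = 0 → nth-term test is INCONCLUSIVE
(Need other tests; this is actually a convergent p-series with p=6 > 1)

Inconclusive (lim aₙ = 0; need another test)


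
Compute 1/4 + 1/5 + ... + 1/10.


Σₖ₌4^10 1/k = 1/4 + 1/5 + 1/6 + 1/7 + 1/8 + 1/9 + 1/10
= 2761/2520
≈ 1.0956

Sum = 2761/2520 ≈ 1.0956


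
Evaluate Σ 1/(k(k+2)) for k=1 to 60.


1/(k(k+2)) = (1/2)·(1/k - 1/(k+2)) (partial fractions)
Telescoping: Σ = (1/2)·(1 + 1/2 - 1/61 - 1/62) = 2775/3782

Sum = 2775/3782


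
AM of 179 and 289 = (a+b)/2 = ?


AM = (179 + 289)/2 = 468/2 = 234

AM = 234


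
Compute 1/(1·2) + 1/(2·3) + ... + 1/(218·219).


1/(k(k+1)) = 1/k - 1/(k+1) (partial fractions)
Telescoping: Σ = 1 - 1/219 = 218/219

Sum = 218/219


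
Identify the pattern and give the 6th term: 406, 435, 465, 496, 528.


Pattern: triangular numbers: n(n+1)/2
Terms: 406, 435, 465, 496, 528
Next term = 561

Next term = 561


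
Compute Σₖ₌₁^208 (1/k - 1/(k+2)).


Telescoping with gap 2: two head and two tail terms survive.
= (1 + 1/2) - (1/209 + 1/210)
= 3/2 - 1/209 - 1/210 = 32708/21945

Sum = 32708/21945


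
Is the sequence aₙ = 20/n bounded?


a₁ = 20, a₂ = 20/2, a₃ = 20/3, ...
0 < aₙ ≤ 20 for all n ≥ 1
Lower bound: 0, Upper bound: 20
The sequence IS bounded

Bounded (0 < aₙ ≤ 20)


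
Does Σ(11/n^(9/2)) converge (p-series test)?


p-series test: Σ c/n^p converges if p > 1, diverges if p ≤ 1 (constant c > 0 doesn't affect convergence).
p = 9/2
9/2 > 1 → CONVERGES

Converges (p = 9/2 > 1)


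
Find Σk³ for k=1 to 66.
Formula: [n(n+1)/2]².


n(n+1)/2 = 66×67/2 = 2211
Σk³ = 2211² = 4888521

Σk³ = 4888521


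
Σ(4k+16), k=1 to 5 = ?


Σ(4k+16) = 4·Σk + 16·n
= 4·15 + 16·5
= 60 + 80 = 140

Σ = 140


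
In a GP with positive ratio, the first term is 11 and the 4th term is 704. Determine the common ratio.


r^(n-1) = aₙ/a₁
r^3 = 704/11 = 64
r = 64^(1/3)
= 4

r = 4


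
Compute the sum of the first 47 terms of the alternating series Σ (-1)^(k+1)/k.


S = 1 - 1/2 + 1/3 - 1/4 + 1/5 - 1/6 + 1/7 - 1/8 ± ...
= 0.7037
(Full series converges to +ln(2) ≈ +0.6931)

S_47 = 0.7037


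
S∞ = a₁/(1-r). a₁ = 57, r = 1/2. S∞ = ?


S∞ = a₁/(1-r) = 57/(1 - 1/2)
= 57/(1/2)
= 114

S∞ = 114


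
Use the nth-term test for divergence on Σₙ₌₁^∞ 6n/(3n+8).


lim(n→∞) 6n/(3n+8) = 6/3 = 2  (divide numerator and denominator by n)
lim aₙ = 2 ≠ 0 → series DIVERGES

Diverges (lim aₙ = 2 ≠ 0)


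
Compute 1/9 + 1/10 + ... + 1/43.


Σₖ₌9^43 1/k = 1/9 + 1/10 + 1/11 + ... + 1/43
= 1397645503386737699/856326196254765600
≈ 1.6321

Sum = 1397645503386737699/856326196254765600 ≈ 1.6321


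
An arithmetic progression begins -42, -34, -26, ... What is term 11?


aₙ = a₁ + (n-1)d
= -42 + (11-1)×8
= -42 + 80
= 38

a_11 = 38


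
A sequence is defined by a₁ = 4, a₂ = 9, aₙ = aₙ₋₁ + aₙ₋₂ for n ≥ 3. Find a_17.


Computing iteratively: 4, 9, 13, 22, 35, 57, 92, 149, 241, 390, 631, 1021, ...
a_17 = 11323

a_17 = 11323


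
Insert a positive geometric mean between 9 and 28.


GM = √(9×28) = √252 = 15.8745

GM = 15.8745


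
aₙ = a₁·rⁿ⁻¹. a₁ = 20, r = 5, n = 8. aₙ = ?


aₙ = a₁·r^(n-1)
= 20×5^7
= 20×78125
= 1562500

a_8 = 1562500


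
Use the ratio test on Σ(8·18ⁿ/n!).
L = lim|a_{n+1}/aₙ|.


aₙ = 8·18^n/n!
a_{n+1}/aₙ = 18^(n+1)/(n+1)! × n!/18^n  (constant 8 cancels)
= 18/(n+1)
L = lim(n→∞) 18/(n+1) = 0
L < 1 → series CONVERGES

Converges (ratio test: L = 0 < 1)


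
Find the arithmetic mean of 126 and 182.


AM = (126 + 182)/2 = 308/2 = 154

AM = 154


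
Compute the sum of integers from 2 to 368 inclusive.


Σₖ₌2^368 k = Σₖ₌₁^368 k − Σₖ₌₁^1 k
= 368·369/2 − 1·2/2
= 67896 − 1 = 67895

Σk = 67895


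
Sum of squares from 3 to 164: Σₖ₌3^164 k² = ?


Σₖ₌3^164 k² = Σₖ₌₁^164 k² − Σₖ₌₁^2 k²
= 164·165·329/6 − 2·3·5/6
= 1483790 − 5 = 1483785

Σk² = 1483785


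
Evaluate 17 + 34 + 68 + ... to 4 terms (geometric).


Sₙ = 17×(2^4 - 1)/(2 - 1)
= 17×(16 - 1)/1
= 17×15/1
= 255

S_4 = 255


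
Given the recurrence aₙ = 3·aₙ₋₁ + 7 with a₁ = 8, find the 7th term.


Computing step by step:
a_1 = 8
a_2 = 31
a_3 = 100
a_4 = 307
a_5 = 928
a_6 = 2791
a_7 = 8380


a_7 = 8380


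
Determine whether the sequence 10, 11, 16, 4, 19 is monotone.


Differences: 1, 5, -12, 15
Difference at position 1 is +1 (> 0) but position 3 is -12 (< 0) — sequence both rises and falls
→ NOT monotonic

Not monotonic


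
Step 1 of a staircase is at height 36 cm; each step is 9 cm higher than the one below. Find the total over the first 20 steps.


aₙ = 36 + (20-1)×9 = 207
Sₙ = n(a₁+aₙ)/2 = 20×(36+207)/2
= 20×243/2 = 2430

S_20 = 2430


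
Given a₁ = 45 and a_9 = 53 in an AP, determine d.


d = (aₙ - a₁)/(n-1)
= (53 - 45)/(9-1)
= 8/8 = 1

d = 1


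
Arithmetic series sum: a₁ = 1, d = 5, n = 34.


aₙ = 1 + (34-1)×5 = 166
Sₙ = n(a₁+aₙ)/2 = 34×(1+166)/2
= 34×167/2 = 2839

S_34 = 2839


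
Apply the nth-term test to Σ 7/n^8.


lim(n→∞) 7/n^8 = 0
lim aₙ = 0 → nth-term test is INCONCLUSIVE
(Need other tests; this is actually a convergent p-series with p=8 > 1)

Inconclusive (lim aₙ = 0; need another test)


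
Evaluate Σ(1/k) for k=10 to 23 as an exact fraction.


Σₖ₌10^23 1/k = 1/10 + 1/11 + 1/12 + ... + 1/23
= 4847307929/5354228880
≈ 0.9053

Sum = 4847307929/5354228880 ≈ 0.9053


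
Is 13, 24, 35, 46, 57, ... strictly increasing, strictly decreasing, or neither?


Differences: 11, 11, 11, 11
All differences > 0 → strictly INCREASING

Monotonically increasing


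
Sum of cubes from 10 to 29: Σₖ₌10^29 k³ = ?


Σₖ₌10^29 k³ = [29·30/2]² − [9·10/2]²
= 189225 − 2025 = 187200

Σk³ = 187200


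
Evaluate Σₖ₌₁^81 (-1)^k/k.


S = -1 + 1/2 - 1/3 + 1/4 - 1/5 + 1/6 - 1/7 + 1/8 ± ...
= -0.6993
(Full series converges to -ln(2) ≈ -0.6931)

S_81 = -0.6993


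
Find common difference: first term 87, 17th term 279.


d = (aₙ - a₁)/(n-1)
= (279 - 87)/(17-1)
= 192/16 = 12

d = 12


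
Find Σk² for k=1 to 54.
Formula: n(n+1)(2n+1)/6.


n = 54
n(n+1)(2n+1)/6 = 54×55×109/6
= 323730/6 = 53955

Σk² = 53955


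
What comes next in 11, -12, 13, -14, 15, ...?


Pattern: alternating sign, magnitude arithmetic (d=1)
Terms: 11, -12, 13, -14, 15
Next term = -16

Next term = -16


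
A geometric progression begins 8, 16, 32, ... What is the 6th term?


aₙ = a₁·r^(n-1)
= 8×2^5
= 8×32
= 256

a_6 = 256


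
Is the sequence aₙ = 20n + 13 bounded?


aₙ = 20n + 13 → as n→∞, aₙ→∞
No finite upper bound exists
The sequence is UNBOUNDED

Unbounded (aₙ → ∞ as n → ∞)


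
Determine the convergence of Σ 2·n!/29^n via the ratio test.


aₙ = 2·n!/29^n
a_{n+1}/aₙ = (n+1)!/29^(n+1) × 29^n/n!  (constant 2 cancels)
= (n+1)/29
L = lim(n→∞) (n+1)/29 = ∞
L > 1 → series DIVERGES

Diverges (ratio test: L = ∞ > 1)


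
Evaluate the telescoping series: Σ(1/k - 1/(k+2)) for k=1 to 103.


Telescoping with gap 2: two head and two tail terms survive.
= (1 + 1/2) - (1/104 + 1/105)
= 3/2 - 1/104 - 1/105 = 16171/10920

Sum = 16171/10920


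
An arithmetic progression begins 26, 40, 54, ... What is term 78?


aₙ = a₁ + (n-1)d
= 26 + (78-1)×14
= 26 + 1078
= 1104

a_78 = 1104


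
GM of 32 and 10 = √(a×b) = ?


GM = √(32×10) = √320 = 17.8885

GM = 17.8885


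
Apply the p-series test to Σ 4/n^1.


p-series test: Σ c/n^p converges if p > 1, diverges if p ≤ 1 (constant c > 0 doesn't affect convergence).
p = 1
1 ≤ 1 → DIVERGES

Diverges (p = 1 ≤ 1)


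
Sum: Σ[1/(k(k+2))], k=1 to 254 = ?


1/(k(k+2)) = (1/2)·(1/k - 1/(k+2)) (partial fractions)
Telescoping: Σ = (1/2)·(1 + 1/2 - 1/255 - 1/256) = 97409/130560

Sum = 97409/130560


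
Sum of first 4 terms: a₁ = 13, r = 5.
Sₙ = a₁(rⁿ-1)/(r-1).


Sₙ = 13×(5^4 - 1)/(5 - 1)
= 13×(625 - 1)/4
= 13×624/4
= 2028

S_4 = 2028


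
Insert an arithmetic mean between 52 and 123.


AM = (52 + 123)/2 = 175/2 = 87.5

AM = 87.5


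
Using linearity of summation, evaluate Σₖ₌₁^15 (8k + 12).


Σ(8k+12) = 8·Σk + 12·n
= 8·120 + 12·15
= 960 + 180 = 1140

Σ = 1140


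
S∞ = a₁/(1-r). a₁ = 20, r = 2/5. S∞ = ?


S∞ = a₁/(1-r) = 20/(1 - 2/5)
= 20/(3/5)
= 100/3

S∞ = 100/3


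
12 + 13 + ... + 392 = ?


Σₖ₌12^392 k = Σₖ₌₁^392 k − Σₖ₌₁^11 k
= 392·393/2 − 11·12/2
= 77028 − 66 = 76962

Σk = 76962


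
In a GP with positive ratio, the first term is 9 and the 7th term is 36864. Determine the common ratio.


r^(n-1) = aₙ/a₁
r^6 = 36864/9 = 4096
r = 4096^(1/6)
= ±4; taking r > 0 gives r = 4

r = 4


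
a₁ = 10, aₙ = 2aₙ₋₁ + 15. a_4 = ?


Computing step by step:
a_1 = 10
a_2 = 35
a_3 = 85
a_4 = 185


a_4 = 185


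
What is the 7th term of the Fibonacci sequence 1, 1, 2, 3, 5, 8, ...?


Fibonacci sequence: 1, 1, 2, 3, 5, 8, 13
F(7) = 13

F(7) = 13


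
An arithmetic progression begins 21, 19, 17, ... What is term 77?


aₙ = a₁ + (n-1)d
= 21 + (77-1)×-2
= 21 - 152
= -131

a_77 = -131


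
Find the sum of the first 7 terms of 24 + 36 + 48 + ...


aₙ = 24 + (7-1)×12 = 96
Sₙ = n(a₁+aₙ)/2 = 7×(24+96)/2
= 7×120/2 = 420

S_7 = 420


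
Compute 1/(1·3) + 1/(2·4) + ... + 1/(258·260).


1/(k(k+2)) = (1/2)·(1/k - 1/(k+2)) (partial fractions)
Telescoping: Σ = (1/2)·(1 + 1/2 - 1/259 - 1/260) = 100491/134680

Sum = 100491/134680


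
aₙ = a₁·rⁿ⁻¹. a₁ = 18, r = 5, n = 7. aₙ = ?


aₙ = a₁·r^(n-1)
= 18×5^6
= 18×15625
= 281250

a_7 = 281250


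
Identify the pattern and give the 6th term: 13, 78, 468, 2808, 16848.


Pattern: geometric (r=6)
Terms: 13, 78, 468, 2808, 16848
Next term = 101088

Next term = 101088


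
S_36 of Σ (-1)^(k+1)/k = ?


S = 1 - 1/2 + 1/3 - 1/4 + 1/5 - 1/6 + 1/7 - 1/8 ± ...
= 0.6795
(Full series converges to +ln(2) ≈ +0.6931)

S_36 = 0.6795


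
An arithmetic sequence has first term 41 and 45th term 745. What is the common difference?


d = (aₙ - a₁)/(n-1)
= (745 - 41)/(45-1)
= 704/44 = 16

d = 16


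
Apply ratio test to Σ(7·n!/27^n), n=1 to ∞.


aₙ = 7·n!/27^n
a_{n+1}/aₙ = (n+1)!/27^(n+1) × 27^n/n!  (constant 7 cancels)
= (n+1)/27
L = lim(n→∞) (n+1)/27 = ∞
L > 1 → series DIVERGES

Diverges (ratio test: L = ∞ > 1)


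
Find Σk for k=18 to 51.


Σₖ₌18^51 k = Σₖ₌₁^51 k − Σₖ₌₁^17 k
= 51·52/2 − 17·18/2
= 1326 − 153 = 1173

Σk = 1173


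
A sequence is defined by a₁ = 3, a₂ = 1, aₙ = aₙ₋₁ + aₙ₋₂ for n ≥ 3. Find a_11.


Computing iteratively: 3, 1, 4, 5, 9, 14, 23, 37, 60, 97, 157
a_11 = 157

a_11 = 157


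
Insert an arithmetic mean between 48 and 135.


AM = (48 + 135)/2 = 183/2 = 91.5

AM = 91.5


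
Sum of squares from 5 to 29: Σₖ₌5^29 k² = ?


Σₖ₌5^29 k² = Σₖ₌₁^29 k² − Σₖ₌₁^4 k²
= 29·30·59/6 − 4·5·9/6
= 8555 − 30 = 8525

Σk² = 8525


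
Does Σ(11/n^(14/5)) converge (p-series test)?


p-series test: Σ c/n^p converges if p > 1, diverges if p ≤ 1 (constant c > 0 doesn't affect convergence).
p = 14/5
14/5 > 1 → CONVERGES

Converges (p = 14/5 > 1)


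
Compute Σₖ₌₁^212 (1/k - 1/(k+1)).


Telescoping: adjacent terms cancel.
= 1/1 - 1/213
= 1 - 1/213 = 212/213

Sum = 212/213


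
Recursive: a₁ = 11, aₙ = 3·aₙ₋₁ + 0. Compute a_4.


Computing step by step:
a_1 = 11
a_2 = 33
a_3 = 99
a_4 = 297


a_4 = 297


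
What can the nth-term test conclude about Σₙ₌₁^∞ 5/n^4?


lim(n→∞) 5/n^4 = 0
lim aₙ = 0 → nth-term test is INCONCLUSIVE
(Need other tests; this is actually a convergent p-series with p=4 > 1)

Inconclusive (lim aₙ = 0; need another test)


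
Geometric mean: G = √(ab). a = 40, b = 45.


GM = √(40×45) = √1800 = 42.4264

GM = 42.4264


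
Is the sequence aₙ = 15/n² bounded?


a₁ = 15, a₂ = 15/4, a₃ = 15/9, ...
0 < aₙ ≤ 15 for all n ≥ 1
The sequence IS bounded

Bounded (0 < aₙ ≤ 15)


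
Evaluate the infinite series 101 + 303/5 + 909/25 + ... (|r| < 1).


S∞ = a₁/(1-r) = 101/(1 - 3/5)
= 101/(2/5)
= 505/2

S∞ = 505/2


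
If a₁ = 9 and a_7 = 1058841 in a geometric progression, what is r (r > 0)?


r^(n-1) = aₙ/a₁
r^6 = 1058841/9 = 117649
r = 117649^(1/6)
= ±7; taking r > 0 gives r = 7

r = 7


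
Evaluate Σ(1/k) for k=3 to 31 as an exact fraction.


Σₖ₌3^31 1/k = 1/3 + 1/4 + 1/5 + ... + 1/31
= 182471592627157/72201776446800
≈ 2.5272

Sum = 182471592627157/72201776446800 ≈ 2.5272


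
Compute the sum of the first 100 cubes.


n(n+1)/2 = 100×101/2 = 5050
Σk³ = 5050² = 25502500

Σk³ = 25502500


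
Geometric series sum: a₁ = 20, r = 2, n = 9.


Sₙ = 20×(2^9 - 1)/(2 - 1)
= 20×(512 - 1)/1
= 20×511/1
= 10220

S_9 = 10220


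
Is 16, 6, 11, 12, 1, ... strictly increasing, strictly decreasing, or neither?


Differences: -10, 5, 1, -11
Difference at position 2 is +5 (> 0) but position 1 is -10 (< 0) — sequence both rises and falls
→ NOT monotonic

Not monotonic


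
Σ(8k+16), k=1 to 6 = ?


Σ(8k+16) = 8·Σk + 16·n
= 8·21 + 16·6
= 168 + 96 = 264

Σ = 264


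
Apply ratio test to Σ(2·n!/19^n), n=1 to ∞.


aₙ = 2·n!/19^n
a_{n+1}/aₙ = (n+1)!/19^(n+1) × 19^n/n!  (constant 2 cancels)
= (n+1)/19
L = lim(n→∞) (n+1)/19 = ∞
L > 1 → series DIVERGES

Diverges (ratio test: L = ∞ > 1)


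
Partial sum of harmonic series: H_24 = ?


H_24 = 1/1 + 1/2 + 1/3 + ... + 1/24
= 1347822955/356948592
≈ 3.776

H_24 = 1347822955/356948592 ≈ 3.776


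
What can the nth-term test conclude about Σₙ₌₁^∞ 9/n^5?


lim(n→∞) 9/n^5 = 0
lim aₙ = 0 → nth-term test is INCONCLUSIVE
(Need other tests; this is actually a convergent p-series with p=5 > 1)

Inconclusive (lim aₙ = 0; need another test)


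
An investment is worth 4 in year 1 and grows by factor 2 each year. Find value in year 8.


aₙ = a₁·r^(n-1)
= 4×2^7
= 4×128
= 512

a_8 = 512


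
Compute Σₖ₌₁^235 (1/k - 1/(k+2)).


Telescoping with gap 2: two head and two tail terms survive.
= (1 + 1/2) - (1/236 + 1/237)
= 3/2 - 1/236 - 1/237 = 83425/55932

Sum = 83425/55932


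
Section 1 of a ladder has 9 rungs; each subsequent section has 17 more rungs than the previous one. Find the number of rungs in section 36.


aₙ = a₁ + (n-1)d
= 9 + (36-1)×17
= 9 + 595
= 604

a_36 = 604


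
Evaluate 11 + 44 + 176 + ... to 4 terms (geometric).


Sₙ = 11×(4^4 - 1)/(4 - 1)
= 11×(256 - 1)/3
= 11×255/3
= 935

S_4 = 935


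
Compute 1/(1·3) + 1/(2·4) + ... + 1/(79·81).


1/(k(k+2)) = (1/2)·(1/k - 1/(k+2)) (partial fractions)
Telescoping: Σ = (1/2)·(1 + 1/2 - 1/80 - 1/81) = 9559/12960

Sum = 9559/12960


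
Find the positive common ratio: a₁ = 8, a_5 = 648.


r^(n-1) = aₙ/a₁
r^4 = 648/8 = 81
r = 81^(1/4)
= ±3; taking r > 0 gives r = 3

r = 3


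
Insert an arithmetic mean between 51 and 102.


AM = (51 + 102)/2 = 153/2 = 76.5

AM = 76.5


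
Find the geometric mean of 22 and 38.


GM = √(22×38) = √836 = 28.9137

GM = 28.9137


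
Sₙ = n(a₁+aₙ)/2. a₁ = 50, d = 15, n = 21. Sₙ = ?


aₙ = 50 + (21-1)×15 = 350
Sₙ = n(a₁+aₙ)/2 = 21×(50+350)/2
= 21×400/2 = 4200

S_21 = 4200


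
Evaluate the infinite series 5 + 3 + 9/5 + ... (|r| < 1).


S∞ = a₁/(1-r) = 5/(1 - 3/5)
= 5/(2/5)
= 25/2

S∞ = 25/2


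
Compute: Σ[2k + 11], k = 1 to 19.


Σ(2k+11) = 2·Σk + 11·n
= 2·190 + 11·19
= 380 + 209 = 589

Σ = 589


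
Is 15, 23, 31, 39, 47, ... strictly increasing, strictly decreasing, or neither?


Differences: 8, 8, 8, 8
All differences > 0 → strictly INCREASING

Monotonically increasing


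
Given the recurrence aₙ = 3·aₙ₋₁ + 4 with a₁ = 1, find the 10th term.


Computing step by step:
a_1 = 1
a_2 = 7
a_3 = 25
a_4 = 79
a_5 = 241
a_6 = 727
a_7 = 2185
a_8 = 6559
a_9 = 19681
a_10 = 59047


a_10 = 59047


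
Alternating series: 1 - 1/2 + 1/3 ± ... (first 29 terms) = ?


S = 1 - 1/2 + 1/3 - 1/4 + 1/5 - 1/6 + 1/7 - 1/8 ± ...
= 0.7101
(Full series converges to +ln(2) ≈ +0.6931)

S_29 = 0.7101


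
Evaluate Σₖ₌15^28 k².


Σₖ₌15^28 k² = Σₖ₌₁^28 k² − Σₖ₌₁^14 k²
= 28·29·57/6 − 14·15·29/6
= 7714 − 1015 = 6699

Σk² = 6699


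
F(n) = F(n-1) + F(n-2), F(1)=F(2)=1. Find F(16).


Fibonacci sequence: 1, 1, 2, 3, 5, 8, 13, 21, 34, 55, 89, ...
F(16) = 987

F(16) = 987


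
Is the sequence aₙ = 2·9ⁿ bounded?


aₙ = 2·9ⁿ → as n→∞, aₙ→∞ (since base 9 > 1)
No finite upper bound exists
The sequence is UNBOUNDED

Unbounded (aₙ → ∞ as n → ∞)


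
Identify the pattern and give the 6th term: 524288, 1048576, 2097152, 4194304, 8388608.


Pattern: powers of 2: 2ⁿ
Terms: 524288, 1048576, 2097152, 4194304, 8388608
Next term = 16777216

Next term = 16777216


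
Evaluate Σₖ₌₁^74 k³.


n(n+1)/2 = 74×75/2 = 2775
Σk³ = 2775² = 7700625

Σk³ = 7700625


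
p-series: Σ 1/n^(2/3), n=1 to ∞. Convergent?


p-series test: Σ c/n^p converges if p > 1, diverges if p ≤ 1 (constant c > 0 doesn't affect convergence).
p = 2/3
2/3 ≤ 1 → DIVERGES

Diverges (p = 2/3 ≤ 1)


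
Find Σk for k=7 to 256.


Σₖ₌7^256 k = Σₖ₌₁^256 k − Σₖ₌₁^6 k
= 256·257/2 − 6·7/2
= 32896 − 21 = 32875

Σk = 32875


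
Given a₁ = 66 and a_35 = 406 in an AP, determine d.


d = (aₙ - a₁)/(n-1)
= (406 - 66)/(35-1)
= 340/34 = 10

d = 10


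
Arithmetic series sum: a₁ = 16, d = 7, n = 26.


aₙ = 16 + (26-1)×7 = 191
Sₙ = n(a₁+aₙ)/2 = 26×(16+191)/2
= 26×207/2 = 2691

S_26 = 2691


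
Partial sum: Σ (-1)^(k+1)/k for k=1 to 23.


S = 1 - 1/2 + 1/3 - 1/4 + 1/5 - 1/6 + 1/7 - 1/8 ± ...
= 0.7144
(Full series converges to +ln(2) ≈ +0.6931)

S_23 = 0.7144


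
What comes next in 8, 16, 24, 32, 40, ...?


Pattern: arithmetic (d=8)
Terms: 8, 16, 24, 32, 40
Next term = 48

Next term = 48


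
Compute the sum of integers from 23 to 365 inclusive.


Σₖ₌23^365 k = Σₖ₌₁^365 k − Σₖ₌₁^22 k
= 365·366/2 − 22·23/2
= 66795 − 253 = 66542

Σk = 66542


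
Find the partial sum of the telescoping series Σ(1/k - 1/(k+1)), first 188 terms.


Telescoping: adjacent terms cancel.
= 1/1 - 1/189
= 1 - 1/189 = 188/189

Sum = 188/189


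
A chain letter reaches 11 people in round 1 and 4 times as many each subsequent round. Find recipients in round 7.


aₙ = a₁·r^(n-1)
= 11×4^6
= 11×4096
= 45056

a_7 = 45056


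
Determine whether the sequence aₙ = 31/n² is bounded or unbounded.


a₁ = 31, a₂ = 31/4, a₃ = 31/9, ...
0 < aₙ ≤ 31 for all n ≥ 1
The sequence IS bounded

Bounded (0 < aₙ ≤ 31)


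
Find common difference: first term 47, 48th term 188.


d = (aₙ - a₁)/(n-1)
= (188 - 47)/(48-1)
= 141/47 = 3

d = 3


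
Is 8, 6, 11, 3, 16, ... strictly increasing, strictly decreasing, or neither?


Differences: -2, 5, -8, 13
Difference at position 2 is +5 (> 0) but position 1 is -2 (< 0) — sequence both rises and falls
→ NOT monotonic

Not monotonic


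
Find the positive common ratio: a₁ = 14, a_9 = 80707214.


r^(n-1) = aₙ/a₁
r^8 = 80707214/14 = 5764801
r = 5764801^(1/8)
= ±7; taking r > 0 gives r = 7

r = 7


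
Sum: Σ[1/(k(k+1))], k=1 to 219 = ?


1/(k(k+1)) = 1/k - 1/(k+1) (partial fractions)
Telescoping: Σ = 1 - 1/220 = 219/220

Sum = 219/220


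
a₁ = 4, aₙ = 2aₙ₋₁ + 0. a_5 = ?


Computing step by step:
a_1 = 4
a_2 = 8
a_3 = 16
a_4 = 32
a_5 = 64


a_5 = 64


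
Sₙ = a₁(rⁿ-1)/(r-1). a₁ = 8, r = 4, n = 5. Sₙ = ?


Sₙ = 8×(4^5 - 1)/(4 - 1)
= 8×(1024 - 1)/3
= 8×1023/3
= 2728

S_5 = 2728


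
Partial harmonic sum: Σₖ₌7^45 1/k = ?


Σₖ₌7^45 1/k = 1/7 + 1/8 + 1/9 + ... + 1/45
= 2617230034104616867/1345655451257488800
≈ 1.9449

Sum = 2617230034104616867/1345655451257488800 ≈ 1.9449


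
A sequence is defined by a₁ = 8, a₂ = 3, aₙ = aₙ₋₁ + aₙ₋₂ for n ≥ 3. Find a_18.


Computing iteratively: 8, 3, 11, 14, 25, 39, 64, 103, 167, 270, 437, 707, ...
a_18 = 12687

a_18 = 12687


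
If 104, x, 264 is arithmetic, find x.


AM = (104 + 264)/2 = 368/2 = 184

AM = 184


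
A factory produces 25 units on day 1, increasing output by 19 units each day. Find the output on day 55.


aₙ = a₁ + (n-1)d
= 25 + (55-1)×19
= 25 + 1026
= 1051

a_55 = 1051


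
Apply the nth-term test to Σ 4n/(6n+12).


lim(n→∞) 4n/(6n+12) = 4/6 = 2/3  (divide numerator and denominator by n)
lim aₙ = 2/3 ≠ 0 → series DIVERGES

Diverges (lim aₙ = 2/3 ≠ 0)


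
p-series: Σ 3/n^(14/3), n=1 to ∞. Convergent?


p-series test: Σ c/n^p converges if p > 1, diverges if p ≤ 1 (constant c > 0 doesn't affect convergence).
p = 14/3
14/3 > 1 → CONVERGES

Converges (p = 14/3 > 1)


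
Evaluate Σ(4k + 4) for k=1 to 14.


Σ(4k+4) = 4·Σk + 4·n
= 4·105 + 4·14
= 420 + 56 = 476

Σ = 476


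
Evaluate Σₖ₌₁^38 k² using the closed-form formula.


n = 38
n(n+1)(2n+1)/6 = 38×39×77/6
= 114114/6 = 19019

Σk² = 19019


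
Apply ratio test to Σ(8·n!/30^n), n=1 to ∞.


aₙ = 8·n!/30^n
a_{n+1}/aₙ = (n+1)!/30^(n+1) × 30^n/n!  (constant 8 cancels)
= (n+1)/30
L = lim(n→∞) (n+1)/30 = ∞
L > 1 → series DIVERGES

Diverges (ratio test: L = ∞ > 1)


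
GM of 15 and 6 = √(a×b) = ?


GM = √(15×6) = √90 = 9.4868

GM = 9.4868


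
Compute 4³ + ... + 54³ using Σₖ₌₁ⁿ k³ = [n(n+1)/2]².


Σₖ₌4^54 k³ = [54·55/2]² − [3·4/2]²
= 2205225 − 36 = 2205189

Σk³ = 2205189


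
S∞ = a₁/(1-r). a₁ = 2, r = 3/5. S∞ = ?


S∞ = a₁/(1-r) = 2/(1 - 3/5)
= 2/(2/5)
= 5

S∞ = 5


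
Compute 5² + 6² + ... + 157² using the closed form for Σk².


Σₖ₌5^157 k² = Σₖ₌₁^157 k² − Σₖ₌₁^4 k²
= 157·158·315/6 − 4·5·9/6
= 1302315 − 30 = 1302285

Σk² = 1302285


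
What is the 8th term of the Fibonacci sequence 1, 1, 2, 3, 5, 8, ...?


Fibonacci sequence: 1, 1, 2, 3, 5, 8, 13, 21
F(8) = 21

F(8) = 21


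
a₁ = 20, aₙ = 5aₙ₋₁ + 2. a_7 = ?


Computing step by step:
a_1 = 20
a_2 = 102
a_3 = 512
a_4 = 2562
a_5 = 12812
a_6 = 64062
a_7 = 320312


a_7 = 320312


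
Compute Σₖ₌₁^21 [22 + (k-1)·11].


aₙ = 22 + (21-1)×11 = 242
Sₙ = n(a₁+aₙ)/2 = 21×(22+242)/2
= 21×264/2 = 2772

S_21 = 2772


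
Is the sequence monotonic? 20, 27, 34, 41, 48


Differences: 7, 7, 7, 7
All differences > 0 → strictly INCREASING

Monotonically increasing


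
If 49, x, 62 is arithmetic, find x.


AM = (49 + 62)/2 = 111/2 = 55.5

AM = 55.5


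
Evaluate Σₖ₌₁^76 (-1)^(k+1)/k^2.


S = 1 - 1/4 + 1/9 - 1/16 + 1/25 - 1/36 + 1/49 - 1/64 ± ...
= 0.8224
(Full series converges to +π²/12 ≈ +0.8225)

S_76 = 0.8224


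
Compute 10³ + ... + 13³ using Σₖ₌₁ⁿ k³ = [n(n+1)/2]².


Σₖ₌10^13 k³ = [13·14/2]² − [9·10/2]²
= 8281 − 2025 = 6256

Σk³ = 6256


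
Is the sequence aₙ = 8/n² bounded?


a₁ = 8, a₂ = 8/4, a₃ = 8/9, ...
0 < aₙ ≤ 8 for all n ≥ 1
The sequence IS bounded

Bounded (0 < aₙ ≤ 8)


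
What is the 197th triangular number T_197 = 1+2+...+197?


n(n+1)/2 = 197×198/2 = 39006/2 = 19503

Σk = 19503


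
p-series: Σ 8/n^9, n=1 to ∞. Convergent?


p-series test: Σ c/n^p converges if p > 1, diverges if p ≤ 1 (constant c > 0 doesn't affect convergence).
p = 9
9 > 1 → CONVERGES

Converges (p = 9 > 1)


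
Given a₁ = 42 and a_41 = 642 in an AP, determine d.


d = (aₙ - a₁)/(n-1)
= (642 - 42)/(41-1)
= 600/40 = 15

d = 15


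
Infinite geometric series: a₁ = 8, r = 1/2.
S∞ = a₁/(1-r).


S∞ = a₁/(1-r) = 8/(1 - 1/2)
= 8/(1/2)
= 16

S∞ = 16


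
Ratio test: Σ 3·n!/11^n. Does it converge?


aₙ = 3·n!/11^n
a_{n+1}/aₙ = (n+1)!/11^(n+1) × 11^n/n!  (constant 3 cancels)
= (n+1)/11
L = lim(n→∞) (n+1)/11 = ∞
L > 1 → series DIVERGES

Diverges (ratio test: L = ∞ > 1)


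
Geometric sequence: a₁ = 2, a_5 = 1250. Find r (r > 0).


r^(n-1) = aₙ/a₁
r^4 = 1250/2 = 625
r = 625^(1/4)
= ±5; taking r > 0 gives r = 5

r = 5


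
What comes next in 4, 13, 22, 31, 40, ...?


Pattern: arithmetic (d=9)
Terms: 4, 13, 22, 31, 40
Next term = 49

Next term = 49


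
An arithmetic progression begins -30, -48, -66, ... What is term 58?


aₙ = a₁ + (n-1)d
= -30 + (58-1)×-18
= -30 - 1026
= -1056

a_58 = -1056


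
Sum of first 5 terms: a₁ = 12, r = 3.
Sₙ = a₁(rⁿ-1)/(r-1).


Sₙ = 12×(3^5 - 1)/(3 - 1)
= 12×(243 - 1)/2
= 12×242/2
= 1452

S_5 = 1452
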